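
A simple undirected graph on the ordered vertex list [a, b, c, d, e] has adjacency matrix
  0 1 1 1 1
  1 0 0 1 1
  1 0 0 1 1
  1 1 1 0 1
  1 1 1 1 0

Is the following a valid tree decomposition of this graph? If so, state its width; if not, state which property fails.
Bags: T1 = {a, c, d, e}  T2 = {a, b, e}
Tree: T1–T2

No — edge (d,b) lies in no bag.

A tree decomposition must satisfy three properties: every vertex lies in some bag; for every edge, both endpoints lie together in some bag; and for every vertex, the bags containing it form a connected subtree. Here edge (d,b) lies in no bag, so the decomposition is invalid.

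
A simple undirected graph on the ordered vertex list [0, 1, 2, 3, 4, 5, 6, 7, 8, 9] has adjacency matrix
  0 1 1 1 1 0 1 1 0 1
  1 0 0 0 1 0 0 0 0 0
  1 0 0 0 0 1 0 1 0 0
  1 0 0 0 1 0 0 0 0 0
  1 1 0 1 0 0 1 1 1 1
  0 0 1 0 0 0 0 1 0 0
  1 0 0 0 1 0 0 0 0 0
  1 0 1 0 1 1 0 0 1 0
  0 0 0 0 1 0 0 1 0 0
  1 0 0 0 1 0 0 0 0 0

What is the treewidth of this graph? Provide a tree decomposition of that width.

Every bag has size at most 3, so the width is 3 − 1 = 2 and tw(G) ≤ 2. Conversely, {0, 2, 7} is a clique of size 3, and the vertices of any clique must share a bag in every tree decomposition; so some bag has ≥ 3 vertices and tw(G) ≥ 2. Therefore the treewidth is 2.

Treewidth 2.
One optimal decomposition is:
Bags: B1 = {0, 1, 4}  B2 = {0, 4, 7}  B3 = {4, 7, 8}  B4 = {0, 2, 7}  B5 = {0, 4, 9}  B6 = {2, 5, 7}  B7 = {0, 3, 4}  B8 = {0, 4, 6}
Tree: B1–B2, B2–B3, B2–B4, B1–B5, B4–B6, B5–B7, B1–B8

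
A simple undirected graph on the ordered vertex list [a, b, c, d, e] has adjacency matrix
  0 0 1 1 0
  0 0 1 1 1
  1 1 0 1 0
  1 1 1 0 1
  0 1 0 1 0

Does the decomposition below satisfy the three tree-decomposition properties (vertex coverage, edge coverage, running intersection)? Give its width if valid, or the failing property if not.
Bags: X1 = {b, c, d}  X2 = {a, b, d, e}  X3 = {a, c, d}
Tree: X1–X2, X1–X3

No — bags containing vertex a are not connected in the tree.

A tree decomposition must satisfy three properties: every vertex lies in some bag; for every edge, both endpoints lie together in some bag; and for every vertex, the bags containing it form a connected subtree. Here bags containing vertex a are not connected in the tree, so the decomposition is invalid.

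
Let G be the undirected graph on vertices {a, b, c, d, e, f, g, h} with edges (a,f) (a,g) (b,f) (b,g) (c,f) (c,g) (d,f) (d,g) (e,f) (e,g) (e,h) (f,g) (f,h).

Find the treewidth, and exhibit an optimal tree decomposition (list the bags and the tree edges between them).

Every bag has size at most 3, so the width is 3 − 1 = 2 and tw(G) ≤ 2. Conversely, {d, f, g} is a clique of size 3, and the vertices of any clique must share a bag in every tree decomposition; so some bag has ≥ 3 vertices and tw(G) ≥ 2. Combining the bounds, tw(G) = 2.

Treewidth 2.
One optimal decomposition is:
Bags: B1 = {e, f, g}  B2 = {e, f, h}  B3 = {d, f, g}  B4 = {b, f, g}  B5 = {a, f, g}  B6 = {c, f, g}
Tree: B1–B2, B1–B3, B3–B4, B3–B5, B3–B6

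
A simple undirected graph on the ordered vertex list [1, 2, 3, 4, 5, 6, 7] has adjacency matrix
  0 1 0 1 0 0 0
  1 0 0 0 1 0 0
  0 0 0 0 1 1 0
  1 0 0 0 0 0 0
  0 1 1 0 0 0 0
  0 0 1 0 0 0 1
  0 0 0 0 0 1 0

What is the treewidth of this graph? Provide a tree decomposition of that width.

Treewidth 1.
One such decomposition:
Bags: B1 = {1, 4}  B2 = {1, 2}  B3 = {2, 5}  B4 = {3, 5}  B5 = {3, 6}  B6 = {6, 7}
Tree: B1–B2, B2–B3, B3–B4, B4–B5, B5–B6

The largest bag has 2 vertices, giving width 1; this decomposition certifies tw(G) ≤ 1. G has an edge, so its treewidth is at least 1. Therefore the treewidth is 1.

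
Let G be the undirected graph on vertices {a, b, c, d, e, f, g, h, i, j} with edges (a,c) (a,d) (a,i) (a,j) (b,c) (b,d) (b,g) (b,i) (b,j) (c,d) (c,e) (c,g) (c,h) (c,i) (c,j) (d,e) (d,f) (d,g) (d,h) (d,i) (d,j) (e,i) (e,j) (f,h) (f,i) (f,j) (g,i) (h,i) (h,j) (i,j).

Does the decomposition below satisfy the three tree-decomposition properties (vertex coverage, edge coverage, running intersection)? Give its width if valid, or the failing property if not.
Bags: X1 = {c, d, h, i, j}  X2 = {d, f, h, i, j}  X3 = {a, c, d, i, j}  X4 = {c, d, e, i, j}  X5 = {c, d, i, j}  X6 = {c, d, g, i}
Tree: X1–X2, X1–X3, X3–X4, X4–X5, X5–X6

No — vertex b appears in no bag.

A tree decomposition must satisfy three properties: every vertex lies in some bag; for every edge, both endpoints lie together in some bag; and for every vertex, the bags containing it form a connected subtree. Here vertex b appears in no bag, so the decomposition is invalid.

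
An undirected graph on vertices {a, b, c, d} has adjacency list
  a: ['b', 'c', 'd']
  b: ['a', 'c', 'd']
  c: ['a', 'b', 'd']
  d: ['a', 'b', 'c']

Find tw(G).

A width-3 tree decomposition is:
Bags: B1 = {a, b, c, d}
Tree: (single bag)
With just one bag of size 4, the width is 4 − 1 = 3, so tw(G) ≤ 3. For the lower bound, the 4 vertices {a, b, c, d} are pairwise adjacent, and any tree decomposition puts a clique entirely inside one bag — forcing width ≥ 3. The upper and lower bounds meet at 3, so that is the treewidth.

3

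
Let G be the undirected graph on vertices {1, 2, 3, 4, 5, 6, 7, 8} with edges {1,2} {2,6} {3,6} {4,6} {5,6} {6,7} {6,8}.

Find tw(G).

1

A width-1 tree decomposition is:
Bags: B1 = {6, 8}  B2 = {4, 6}  B3 = {5, 6}  B4 = {6, 7}  B5 = {2, 6}  B6 = {3, 6}  B7 = {1, 2}
Tree: B1–B2, B2–B3, B2–B4, B4–B5, B3–B6, B5–B7
Each bag holds 2 vertices, so the decomposition has width 1, which upper-bounds the treewidth. Any graph with an edge has treewidth ≥ 1, and G has the edge 6–8. Therefore the treewidth is 1.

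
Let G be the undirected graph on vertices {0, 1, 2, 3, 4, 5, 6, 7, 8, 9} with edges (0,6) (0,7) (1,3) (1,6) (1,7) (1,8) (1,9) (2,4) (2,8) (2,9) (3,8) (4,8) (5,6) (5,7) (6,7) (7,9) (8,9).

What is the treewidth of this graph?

2

A width-2 tree decomposition is:
Bags: B1 = {1, 8, 9}  B2 = {1, 7, 9}  B3 = {1, 6, 7}  B4 = {2, 8, 9}  B5 = {0, 6, 7}  B6 = {5, 6, 7}  B7 = {2, 4, 8}  B8 = {1, 3, 8}
Tree: B1–B2, B2–B3, B1–B4, B3–B5, B3–B6, B4–B7, B1–B8
The largest bag has 3 vertices, giving width 2; this decomposition certifies tw(G) ≤ 2. Conversely, {0, 6, 7} is a clique of size 3, and the vertices of any clique must share a bag in every tree decomposition; so some bag has ≥ 3 vertices and tw(G) ≥ 2. The upper and lower bounds meet at 2, so that is the treewidth.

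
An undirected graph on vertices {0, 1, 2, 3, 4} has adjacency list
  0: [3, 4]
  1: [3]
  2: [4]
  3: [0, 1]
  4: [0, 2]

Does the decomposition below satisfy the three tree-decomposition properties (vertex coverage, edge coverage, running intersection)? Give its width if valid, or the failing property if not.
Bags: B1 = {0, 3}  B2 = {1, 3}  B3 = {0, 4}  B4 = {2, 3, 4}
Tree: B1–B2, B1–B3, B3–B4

No — bags containing vertex 3 are not connected in the tree.

A tree decomposition must satisfy three properties: every vertex lies in some bag; for every edge, both endpoints lie together in some bag; and for every vertex, the bags containing it form a connected subtree. Here bags containing vertex 3 are not connected in the tree, so the decomposition is invalid.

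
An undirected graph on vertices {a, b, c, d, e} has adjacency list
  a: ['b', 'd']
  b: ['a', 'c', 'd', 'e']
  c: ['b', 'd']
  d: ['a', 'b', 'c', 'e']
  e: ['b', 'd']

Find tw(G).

A width-2 tree decomposition is:
Bags: B1 = {a, b, d}  B2 = {b, d, e}  B3 = {b, c, d}
Tree: B1–B2, B2–B3
The largest bag has 3 vertices, giving width 2; this decomposition certifies tw(G) ≤ 2. For the lower bound, the 3 vertices {b, d, e} are pairwise adjacent, and any tree decomposition puts a clique entirely inside one bag — forcing width ≥ 2. The upper and lower bounds meet at 2, so that is the treewidth.

2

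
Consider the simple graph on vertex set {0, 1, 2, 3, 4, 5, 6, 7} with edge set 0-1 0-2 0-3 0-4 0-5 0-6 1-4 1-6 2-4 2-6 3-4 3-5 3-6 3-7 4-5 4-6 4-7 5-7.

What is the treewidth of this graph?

3

A width-3 tree decomposition is:
Bags: B1 = {0, 3, 4, 5}  B2 = {0, 3, 4, 6}  B3 = {0, 2, 4, 6}  B4 = {3, 4, 5, 7}  B5 = {0, 1, 4, 6}
Tree: B1–B2, B2–B3, B1–B4, B2–B5
The largest bag has 4 vertices, giving width 3; this decomposition certifies tw(G) ≤ 3. For the lower bound, the 4 vertices {0, 3, 4, 5} are pairwise adjacent, and any tree decomposition puts a clique entirely inside one bag — forcing width ≥ 3. Hence tw(G) = 3 exactly.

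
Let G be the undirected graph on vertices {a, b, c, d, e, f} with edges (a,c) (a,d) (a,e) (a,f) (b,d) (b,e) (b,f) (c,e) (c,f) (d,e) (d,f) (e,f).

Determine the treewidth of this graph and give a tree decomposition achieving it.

Every bag has size at most 4, so the width is 4 − 1 = 3 and tw(G) ≤ 3. Conversely, {a, d, e, f} is a clique of size 4, and the vertices of any clique must share a bag in every tree decomposition; so some bag has ≥ 4 vertices and tw(G) ≥ 3. Therefore the treewidth is 3.

Treewidth 3.
One such decomposition:
Bags: B1 = {b, d, e, f}  B2 = {a, d, e, f}  B3 = {a, c, e, f}
Tree: B1–B2, B2–B3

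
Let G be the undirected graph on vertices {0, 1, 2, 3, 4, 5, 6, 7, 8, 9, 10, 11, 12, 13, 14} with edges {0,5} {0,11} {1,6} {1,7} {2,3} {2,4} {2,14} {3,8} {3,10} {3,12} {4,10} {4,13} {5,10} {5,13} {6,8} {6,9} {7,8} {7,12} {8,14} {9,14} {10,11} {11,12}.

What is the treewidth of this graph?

A width-3 tree decomposition is:
Bags: B1 = {0, 5, 11, 13}  B2 = {5, 10, 11, 13}  B3 = {4, 10, 11, 13}  B4 = {4, 10, 11, 12}  B5 = {3, 4, 10, 12}  B6 = {2, 3, 4, 12}  B7 = {2, 3, 7, 12}  B8 = {2, 3, 7, 8}  B9 = {2, 7, 8, 14}  B10 = {1, 7, 8, 14}  B11 = {1, 6, 8, 14}  B12 = {1, 6, 9, 14}
Tree: B1–B2, B2–B3, B3–B4, B4–B5, B5–B6, B6–B7, B7–B8, B8–B9, B9–B10, B10–B11, B11–B12
Every bag has size at most 4, so the width is 4 − 1 = 3 and tw(G) ≤ 3. For the lower bound: the 4 vertex sets {0,5,13}, {11}, {10}, {2,3,4,12} are disjoint, each induces a connected subgraph, and every pair is joined by at least one edge of G. Contracting each set to a single vertex therefore yields K_{4} as a minor, and since treewidth is minor-monotone, tw(G) ≥ tw(K_{4}) = 3. Therefore the treewidth is 3.

3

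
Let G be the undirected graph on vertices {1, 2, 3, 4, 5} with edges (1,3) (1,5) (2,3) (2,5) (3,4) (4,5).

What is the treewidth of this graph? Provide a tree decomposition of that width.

Treewidth 2.
One optimal decomposition is:
Bags: B1 = {1, 3, 5}  B2 = {3, 4, 5}  B3 = {2, 3, 5}
Tree: B1–B2, B2–B3

The largest bag has 3 vertices, giving width 2; this decomposition certifies tw(G) ≤ 2. For the lower bound, G contains the cycle 3–1–5–4–3, so G is not a forest; only forests have treewidth ≤ 1, hence tw(G) ≥ 2. The upper and lower bounds meet at 2, so that is the treewidth.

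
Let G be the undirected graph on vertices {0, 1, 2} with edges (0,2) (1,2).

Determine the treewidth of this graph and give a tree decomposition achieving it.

Each bag holds 2 vertices, so the decomposition has width 1, which upper-bounds the treewidth. G has an edge, so its treewidth is at least 1. The upper and lower bounds meet at 1, so that is the treewidth.

Treewidth 1.
Bags: B1 = {0, 2}  B2 = {1, 2}
Tree: B1–B2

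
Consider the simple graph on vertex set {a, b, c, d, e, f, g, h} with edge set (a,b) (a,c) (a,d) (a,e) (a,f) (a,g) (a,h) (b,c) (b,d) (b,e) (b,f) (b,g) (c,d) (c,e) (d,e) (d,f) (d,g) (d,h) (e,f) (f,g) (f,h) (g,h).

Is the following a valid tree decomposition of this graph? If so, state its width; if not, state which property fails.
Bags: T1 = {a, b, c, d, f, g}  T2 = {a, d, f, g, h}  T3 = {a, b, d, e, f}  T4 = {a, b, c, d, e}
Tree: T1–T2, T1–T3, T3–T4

No — bags containing vertex c are not connected in the tree.

A tree decomposition must satisfy three properties: every vertex lies in some bag; for every edge, both endpoints lie together in some bag; and for every vertex, the bags containing it form a connected subtree. Here bags containing vertex c are not connected in the tree, so the decomposition is invalid.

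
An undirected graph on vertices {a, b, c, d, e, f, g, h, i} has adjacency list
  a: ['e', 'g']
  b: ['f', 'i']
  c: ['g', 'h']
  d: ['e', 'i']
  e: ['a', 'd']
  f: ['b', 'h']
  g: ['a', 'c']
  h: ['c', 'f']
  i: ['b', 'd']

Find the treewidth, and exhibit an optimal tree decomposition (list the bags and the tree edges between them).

Treewidth 2.
Bags: B1 = {c, f, h}  B2 = {c, f, g}  B3 = {a, f, g}  B4 = {a, e, f}  B5 = {d, e, f}  B6 = {d, f, i}  B7 = {b, f, i}
Tree: B1–B2, B2–B3, B3–B4, B4–B5, B5–B6, B6–B7

Every bag has size at most 3, so the width is 3 − 1 = 2 and tw(G) ≤ 2. Since f–h–c–g–a–e–d–i–b–f is a cycle in G, G is not acyclic. Forests are exactly the graphs of treewidth ≤ 1, so tw(G) ≥ 2. Therefore the treewidth is 2.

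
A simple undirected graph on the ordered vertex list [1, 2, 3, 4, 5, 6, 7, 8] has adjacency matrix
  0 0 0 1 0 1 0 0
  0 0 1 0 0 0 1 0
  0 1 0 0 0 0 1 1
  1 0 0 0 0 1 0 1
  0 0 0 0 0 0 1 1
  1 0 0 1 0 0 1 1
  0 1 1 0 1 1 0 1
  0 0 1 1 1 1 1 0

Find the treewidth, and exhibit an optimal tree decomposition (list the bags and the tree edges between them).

Each bag holds 3 vertices, so the decomposition has width 2, which upper-bounds the treewidth. For the lower bound, the 3 vertices {1, 4, 6} are pairwise adjacent, and any tree decomposition puts a clique entirely inside one bag — forcing width ≥ 2. Therefore the treewidth is 2.

Treewidth 2.
One such decomposition:
Bags: B1 = {6, 7, 8}  B2 = {3, 7, 8}  B3 = {2, 3, 7}  B4 = {4, 6, 8}  B5 = {5, 7, 8}  B6 = {1, 4, 6}
Tree: B1–B2, B2–B3, B1–B4, B2–B5, B4–B6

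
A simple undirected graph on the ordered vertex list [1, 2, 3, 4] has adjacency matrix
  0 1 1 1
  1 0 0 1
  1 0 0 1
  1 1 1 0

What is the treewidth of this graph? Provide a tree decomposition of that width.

The largest bag has 3 vertices, giving width 2; this decomposition certifies tw(G) ≤ 2. On the other hand G contains the 3-clique {1, 2, 4}. A clique must lie in a single bag of any decomposition, so no decomposition can have width below 2. Therefore the treewidth is 2.

Treewidth 2.
One such decomposition:
Bags: B1 = {1, 3, 4}  B2 = {1, 2, 4}
Tree: B1–B2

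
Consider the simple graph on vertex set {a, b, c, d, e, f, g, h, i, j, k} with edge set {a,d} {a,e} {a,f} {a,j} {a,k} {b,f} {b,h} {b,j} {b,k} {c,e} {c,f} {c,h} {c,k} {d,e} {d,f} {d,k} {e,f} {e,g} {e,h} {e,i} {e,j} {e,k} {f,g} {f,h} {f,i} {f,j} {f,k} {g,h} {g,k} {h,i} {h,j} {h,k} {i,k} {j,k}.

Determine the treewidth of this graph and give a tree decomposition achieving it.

Treewidth 4.
Bags: B1 = {a, d, e, f, k}  B2 = {a, e, f, j, k}  B3 = {e, f, h, j, k}  B4 = {c, e, f, h, k}  B5 = {e, f, g, h, k}  B6 = {e, f, h, i, k}  B7 = {b, f, h, j, k}
Tree: B1–B2, B2–B3, B3–B4, B4–B5, B3–B6, B3–B7

The largest bag has 5 vertices, giving width 4; this decomposition certifies tw(G) ≤ 4. On the other hand G contains the 5-clique {a, d, e, f, k}. A clique must lie in a single bag of any decomposition, so no decomposition can have width below 4. Hence tw(G) = 4 exactly.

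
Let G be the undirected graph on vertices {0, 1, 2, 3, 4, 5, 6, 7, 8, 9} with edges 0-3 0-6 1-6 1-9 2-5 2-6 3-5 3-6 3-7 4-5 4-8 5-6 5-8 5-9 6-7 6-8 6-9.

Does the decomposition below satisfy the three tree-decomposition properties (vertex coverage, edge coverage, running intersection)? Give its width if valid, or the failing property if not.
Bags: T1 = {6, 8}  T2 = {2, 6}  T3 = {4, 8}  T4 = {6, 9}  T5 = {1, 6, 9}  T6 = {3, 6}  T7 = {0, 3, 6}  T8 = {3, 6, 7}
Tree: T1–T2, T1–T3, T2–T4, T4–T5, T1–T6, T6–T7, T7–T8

No — vertex 5 appears in no bag.

A tree decomposition must satisfy three properties: every vertex lies in some bag; for every edge, both endpoints lie together in some bag; and for every vertex, the bags containing it form a connected subtree. Here vertex 5 appears in no bag, so the decomposition is invalid.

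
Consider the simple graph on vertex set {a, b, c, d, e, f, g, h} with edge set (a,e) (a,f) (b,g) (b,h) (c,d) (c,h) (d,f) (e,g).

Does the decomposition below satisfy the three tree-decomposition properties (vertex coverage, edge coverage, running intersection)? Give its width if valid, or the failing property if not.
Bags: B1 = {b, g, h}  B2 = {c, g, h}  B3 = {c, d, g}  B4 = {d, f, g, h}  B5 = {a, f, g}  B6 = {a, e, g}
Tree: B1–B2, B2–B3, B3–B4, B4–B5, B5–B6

No — bags containing vertex h are not connected in the tree.

A tree decomposition must satisfy three properties: every vertex lies in some bag; for every edge, both endpoints lie together in some bag; and for every vertex, the bags containing it form a connected subtree. Here bags containing vertex h are not connected in the tree, so the decomposition is invalid.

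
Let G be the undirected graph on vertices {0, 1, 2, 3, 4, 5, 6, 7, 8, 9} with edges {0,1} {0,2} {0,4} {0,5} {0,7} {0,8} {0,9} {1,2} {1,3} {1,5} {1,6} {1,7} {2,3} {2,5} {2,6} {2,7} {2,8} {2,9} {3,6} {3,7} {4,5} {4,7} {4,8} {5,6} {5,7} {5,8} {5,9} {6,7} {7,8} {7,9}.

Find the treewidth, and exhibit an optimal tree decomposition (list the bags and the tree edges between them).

Treewidth 4.
One such decomposition:
Bags: B1 = {1, 2, 5, 6, 7}  B2 = {1, 2, 3, 6, 7}  B3 = {0, 1, 2, 5, 7}  B4 = {0, 2, 5, 7, 8}  B5 = {0, 2, 5, 7, 9}  B6 = {0, 4, 5, 7, 8}
Tree: B1–B2, B1–B3, B3–B4, B3–B5, B4–B6

Each bag holds 5 vertices, so the decomposition has width 4, which upper-bounds the treewidth. Conversely, {1, 2, 3, 6, 7} is a clique of size 5, and the vertices of any clique must share a bag in every tree decomposition; so some bag has ≥ 5 vertices and tw(G) ≥ 4. The upper and lower bounds meet at 4, so that is the treewidth.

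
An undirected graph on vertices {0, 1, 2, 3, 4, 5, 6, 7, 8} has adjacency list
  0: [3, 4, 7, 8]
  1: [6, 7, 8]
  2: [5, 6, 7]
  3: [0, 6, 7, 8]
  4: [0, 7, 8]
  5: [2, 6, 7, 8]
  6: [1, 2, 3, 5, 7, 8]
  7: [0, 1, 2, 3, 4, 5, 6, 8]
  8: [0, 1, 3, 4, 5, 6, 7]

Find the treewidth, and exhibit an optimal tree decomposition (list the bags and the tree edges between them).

Treewidth 3.
Bags: B1 = {1, 6, 7, 8}  B2 = {5, 6, 7, 8}  B3 = {3, 6, 7, 8}  B4 = {0, 3, 7, 8}  B5 = {2, 5, 6, 7}  B6 = {0, 4, 7, 8}
Tree: B1–B2, B1–B3, B3–B4, B2–B5, B4–B6

Every bag has size at most 4, so the width is 4 − 1 = 3 and tw(G) ≤ 3. For the lower bound, the 4 vertices {0, 3, 7, 8} are pairwise adjacent, and any tree decomposition puts a clique entirely inside one bag — forcing width ≥ 3. The upper and lower bounds meet at 3, so that is the treewidth.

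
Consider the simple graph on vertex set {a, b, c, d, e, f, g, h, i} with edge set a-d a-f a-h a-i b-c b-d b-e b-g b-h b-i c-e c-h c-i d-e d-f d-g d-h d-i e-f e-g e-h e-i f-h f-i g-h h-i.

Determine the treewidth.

4

A width-4 tree decomposition is:
Bags: B1 = {b, d, e, h, i}  B2 = {d, e, f, h, i}  B3 = {b, d, e, g, h}  B4 = {b, c, e, h, i}  B5 = {a, d, f, h, i}
Tree: B1–B2, B1–B3, B1–B4, B2–B5
Every bag has size at most 5, so the width is 5 − 1 = 4 and tw(G) ≤ 4. For the lower bound, the 5 vertices {b, d, e, g, h} are pairwise adjacent, and any tree decomposition puts a clique entirely inside one bag — forcing width ≥ 4. The upper and lower bounds meet at 4, so that is the treewidth.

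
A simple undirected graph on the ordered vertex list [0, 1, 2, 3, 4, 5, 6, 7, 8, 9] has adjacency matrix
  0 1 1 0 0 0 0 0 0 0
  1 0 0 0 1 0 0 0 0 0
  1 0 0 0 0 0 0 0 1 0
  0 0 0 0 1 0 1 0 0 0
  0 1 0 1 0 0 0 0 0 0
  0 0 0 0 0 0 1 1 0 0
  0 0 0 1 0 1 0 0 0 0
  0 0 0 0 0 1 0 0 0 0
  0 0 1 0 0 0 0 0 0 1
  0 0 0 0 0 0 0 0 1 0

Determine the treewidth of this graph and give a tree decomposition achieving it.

The largest bag has 2 vertices, giving width 1; this decomposition certifies tw(G) ≤ 1. Since G has at least one edge (e.g. 9–8), it is not an edgeless graph, so tw(G) ≥ 1. The upper and lower bounds meet at 1, so that is the treewidth.

Treewidth 1.
One optimal decomposition is:
Bags: B1 = {8, 9}  B2 = {2, 8}  B3 = {0, 2}  B4 = {0, 1}  B5 = {1, 4}  B6 = {3, 4}  B7 = {3, 6}  B8 = {5, 6}  B9 = {5, 7}
Tree: B1–B2, B2–B3, B3–B4, B4–B5, B5–B6, B6–B7, B7–B8, B8–B9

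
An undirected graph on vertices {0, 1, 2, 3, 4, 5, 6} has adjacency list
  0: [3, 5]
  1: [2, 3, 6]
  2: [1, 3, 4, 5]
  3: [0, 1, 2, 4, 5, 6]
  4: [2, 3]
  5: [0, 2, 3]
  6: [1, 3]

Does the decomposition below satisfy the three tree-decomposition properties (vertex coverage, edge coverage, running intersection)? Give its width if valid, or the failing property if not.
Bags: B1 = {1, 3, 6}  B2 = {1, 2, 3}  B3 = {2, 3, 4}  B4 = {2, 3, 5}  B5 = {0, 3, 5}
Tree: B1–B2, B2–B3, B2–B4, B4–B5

Yes; width 2.

Checking the three conditions: (i) the bags cover all of {0, 1, 2, 3, 4, 5, 6}; (ii) for each edge, some bag contains both endpoints; (iii) the bags containing any fixed vertex form a subtree. All hold, so the decomposition is valid with width 3 − 1 = 2.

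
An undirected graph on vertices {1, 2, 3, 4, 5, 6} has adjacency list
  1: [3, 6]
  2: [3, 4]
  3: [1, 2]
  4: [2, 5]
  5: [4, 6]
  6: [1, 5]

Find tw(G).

A width-2 tree decomposition is:
Bags: B1 = {2, 4, 5}  B2 = {2, 3, 5}  B3 = {1, 3, 5}  B4 = {1, 5, 6}
Tree: B1–B2, B2–B3, B3–B4
Each bag holds 3 vertices, so the decomposition has width 2, which upper-bounds the treewidth. The edges 5–4–2–3–1–6–5 form a cycle, so G is not a tree and its treewidth is at least 2. Combining the bounds, tw(G) = 2.

2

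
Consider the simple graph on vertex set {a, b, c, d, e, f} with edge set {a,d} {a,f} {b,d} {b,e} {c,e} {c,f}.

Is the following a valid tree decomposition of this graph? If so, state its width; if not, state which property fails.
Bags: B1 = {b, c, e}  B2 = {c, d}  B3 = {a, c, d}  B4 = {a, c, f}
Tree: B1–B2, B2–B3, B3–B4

A tree decomposition must satisfy three properties: every vertex lies in some bag; for every edge, both endpoints lie together in some bag; and for every vertex, the bags containing it form a connected subtree. Here edge (b,d) lies in no bag, so the decomposition is invalid.

No — edge (b,d) lies in no bag.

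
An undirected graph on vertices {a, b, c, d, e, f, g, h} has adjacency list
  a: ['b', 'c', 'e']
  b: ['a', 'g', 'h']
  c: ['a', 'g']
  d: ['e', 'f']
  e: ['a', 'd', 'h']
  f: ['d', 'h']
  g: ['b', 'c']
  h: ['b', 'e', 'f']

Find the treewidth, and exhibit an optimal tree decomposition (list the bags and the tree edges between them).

Treewidth 2.
One optimal decomposition is:
Bags: B1 = {b, c, g}  B2 = {a, b, c}  B3 = {a, b, h}  B4 = {a, e, h}  B5 = {e, f, h}  B6 = {d, e, f}
Tree: B1–B2, B2–B3, B3–B4, B4–B5, B5–B6

The largest bag has 3 vertices, giving width 2; this decomposition certifies tw(G) ≤ 2. For the lower bound, G contains the cycle g–c–a–b–g, so G is not a forest; only forests have treewidth ≤ 1, hence tw(G) ≥ 2. Hence tw(G) = 2 exactly.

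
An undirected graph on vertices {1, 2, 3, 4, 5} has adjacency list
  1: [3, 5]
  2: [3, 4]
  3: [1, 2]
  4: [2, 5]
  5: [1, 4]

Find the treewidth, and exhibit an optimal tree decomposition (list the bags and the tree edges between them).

Treewidth 2.
Bags: B1 = {1, 4, 5}  B2 = {1, 3, 4}  B3 = {2, 3, 4}
Tree: B1–B2, B2–B3

Each bag holds 3 vertices, so the decomposition has width 2, which upper-bounds the treewidth. Since 4–5–1–3–2–4 is a cycle in G, G is not acyclic. Forests are exactly the graphs of treewidth ≤ 1, so tw(G) ≥ 2. Hence tw(G) = 2 exactly.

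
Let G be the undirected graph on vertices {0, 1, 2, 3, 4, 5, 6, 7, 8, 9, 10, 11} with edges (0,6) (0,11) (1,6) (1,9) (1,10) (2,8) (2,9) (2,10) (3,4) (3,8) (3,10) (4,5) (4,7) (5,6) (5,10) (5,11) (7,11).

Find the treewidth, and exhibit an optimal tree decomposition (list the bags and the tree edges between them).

The largest bag has 4 vertices, giving width 3; this decomposition certifies tw(G) ≤ 3. For the lower bound: the 4 vertex sets {2,8,9}, {3}, {10}, {1,4,5,6} are disjoint, each induces a connected subgraph, and every pair is joined by at least one edge of G. Contracting each set to a single vertex therefore yields K_{4} as a minor, and since treewidth is minor-monotone, tw(G) ≥ tw(K_{4}) = 3. Combining the bounds, tw(G) = 3.

Treewidth 3.
One optimal decomposition is:
Bags: B1 = {2, 3, 8, 9}  B2 = {2, 3, 9, 10}  B3 = {1, 3, 9, 10}  B4 = {1, 3, 4, 10}  B5 = {1, 4, 5, 10}  B6 = {1, 4, 5, 6}  B7 = {4, 5, 6, 7}  B8 = {5, 6, 7, 11}  B9 = {0, 6, 7, 11}
Tree: B1–B2, B2–B3, B3–B4, B4–B5, B5–B6, B6–B7, B7–B8, B8–B9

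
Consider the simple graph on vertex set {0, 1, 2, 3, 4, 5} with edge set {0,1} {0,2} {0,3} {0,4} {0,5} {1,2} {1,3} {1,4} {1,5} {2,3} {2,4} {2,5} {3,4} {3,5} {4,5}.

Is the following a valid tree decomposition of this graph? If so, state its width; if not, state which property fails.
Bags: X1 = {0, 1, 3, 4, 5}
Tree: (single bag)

No — vertex 2 appears in no bag.

A tree decomposition must satisfy three properties: every vertex lies in some bag; for every edge, both endpoints lie together in some bag; and for every vertex, the bags containing it form a connected subtree. Here vertex 2 appears in no bag, so the decomposition is invalid.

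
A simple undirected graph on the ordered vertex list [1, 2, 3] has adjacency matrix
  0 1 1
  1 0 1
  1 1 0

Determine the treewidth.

2

A width-2 tree decomposition is:
Bags: B1 = {1, 2, 3}
Tree: (single bag)
With just one bag of size 3, the width is 3 − 1 = 2, so tw(G) ≤ 2. On the other hand G contains the 3-clique {1, 2, 3}. A clique must lie in a single bag of any decomposition, so no decomposition can have width below 2. Therefore the treewidth is 2.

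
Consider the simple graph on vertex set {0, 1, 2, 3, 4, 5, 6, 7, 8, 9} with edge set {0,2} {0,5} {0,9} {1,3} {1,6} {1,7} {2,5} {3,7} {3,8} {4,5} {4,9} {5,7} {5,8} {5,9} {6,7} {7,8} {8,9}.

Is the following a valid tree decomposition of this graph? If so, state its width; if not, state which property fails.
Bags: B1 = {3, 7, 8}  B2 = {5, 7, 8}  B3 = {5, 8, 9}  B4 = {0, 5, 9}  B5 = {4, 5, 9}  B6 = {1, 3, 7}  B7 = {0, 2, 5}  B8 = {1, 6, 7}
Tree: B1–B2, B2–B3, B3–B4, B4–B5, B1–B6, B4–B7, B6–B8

Yes; width 2.

Vertex coverage: the bags together contain {0, 1, 2, 3, 4, 5, 6, 7, 8, 9}, the full vertex set. Edge coverage: each edge of G has both endpoints in at least one bag. Running intersection: for every vertex, the bags containing it form a connected subtree. All three properties hold, so this is a valid tree decomposition of width max|bag| − 1 = 2, and hence tw(G) ≤ 2.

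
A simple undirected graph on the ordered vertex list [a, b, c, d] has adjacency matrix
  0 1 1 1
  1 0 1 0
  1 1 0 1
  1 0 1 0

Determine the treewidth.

2

A width-2 tree decomposition is:
Bags: B1 = {a, c, d}  B2 = {a, b, c}
Tree: B1–B2
Every bag has size at most 3, so the width is 3 − 1 = 2 and tw(G) ≤ 2. Conversely, {a, c, d} is a clique of size 3, and the vertices of any clique must share a bag in every tree decomposition; so some bag has ≥ 3 vertices and tw(G) ≥ 2. The upper and lower bounds meet at 2, so that is the treewidth.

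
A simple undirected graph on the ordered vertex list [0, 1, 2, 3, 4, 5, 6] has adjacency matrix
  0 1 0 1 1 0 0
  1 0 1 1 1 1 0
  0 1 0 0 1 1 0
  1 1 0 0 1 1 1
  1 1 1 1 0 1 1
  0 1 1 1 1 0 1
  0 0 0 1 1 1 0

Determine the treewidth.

A width-3 tree decomposition is:
Bags: B1 = {3, 4, 5, 6}  B2 = {1, 3, 4, 5}  B3 = {1, 2, 4, 5}  B4 = {0, 1, 3, 4}
Tree: B1–B2, B2–B3, B2–B4
The largest bag has 4 vertices, giving width 3; this decomposition certifies tw(G) ≤ 3. On the other hand G contains the 4-clique {1, 2, 4, 5}. A clique must lie in a single bag of any decomposition, so no decomposition can have width below 3. Hence tw(G) = 3 exactly.

3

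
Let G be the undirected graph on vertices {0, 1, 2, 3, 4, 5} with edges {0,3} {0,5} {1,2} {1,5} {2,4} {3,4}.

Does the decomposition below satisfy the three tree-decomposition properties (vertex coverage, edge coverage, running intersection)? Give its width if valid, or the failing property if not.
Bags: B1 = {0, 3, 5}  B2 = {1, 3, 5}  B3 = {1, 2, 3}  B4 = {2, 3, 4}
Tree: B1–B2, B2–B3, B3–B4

Yes; width 2.

Every vertex of G appears in some bag (union = {0, 1, 2, 3, 4, 5}); every edge is covered by a bag; and for each vertex v the set of bags containing v is connected in the bag tree. The decomposition is therefore valid. The largest bag has 3 vertices, so the width is 2.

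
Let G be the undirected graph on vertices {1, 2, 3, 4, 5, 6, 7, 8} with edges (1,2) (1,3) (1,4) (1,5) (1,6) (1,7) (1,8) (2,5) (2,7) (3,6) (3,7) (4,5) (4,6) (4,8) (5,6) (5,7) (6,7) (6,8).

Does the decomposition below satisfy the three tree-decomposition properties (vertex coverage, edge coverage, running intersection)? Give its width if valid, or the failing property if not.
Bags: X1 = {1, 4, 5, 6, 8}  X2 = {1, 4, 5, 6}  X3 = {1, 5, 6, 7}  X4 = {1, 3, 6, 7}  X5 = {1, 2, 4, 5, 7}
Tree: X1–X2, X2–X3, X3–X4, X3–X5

No — bags containing vertex 4 are not connected in the tree.

A tree decomposition must satisfy three properties: every vertex lies in some bag; for every edge, both endpoints lie together in some bag; and for every vertex, the bags containing it form a connected subtree. Here bags containing vertex 4 are not connected in the tree, so the decomposition is invalid.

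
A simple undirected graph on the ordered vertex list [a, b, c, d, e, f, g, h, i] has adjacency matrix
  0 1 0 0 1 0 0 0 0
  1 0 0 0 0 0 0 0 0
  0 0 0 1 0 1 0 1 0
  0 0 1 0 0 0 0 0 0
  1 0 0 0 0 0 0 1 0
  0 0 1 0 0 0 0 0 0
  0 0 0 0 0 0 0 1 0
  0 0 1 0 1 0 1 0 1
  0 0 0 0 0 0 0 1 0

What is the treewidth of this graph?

1

A width-1 tree decomposition is:
Bags: B1 = {a, e}  B2 = {a, b}  B3 = {e, h}  B4 = {h, i}  B5 = {c, h}  B6 = {g, h}  B7 = {c, d}  B8 = {c, f}
Tree: B1–B2, B1–B3, B3–B4, B3–B5, B5–B6, B5–B7, B5–B8
Every bag has size at most 2, so the width is 2 − 1 = 1 and tw(G) ≤ 1. G has an edge, so its treewidth is at least 1. Hence tw(G) = 1 exactly.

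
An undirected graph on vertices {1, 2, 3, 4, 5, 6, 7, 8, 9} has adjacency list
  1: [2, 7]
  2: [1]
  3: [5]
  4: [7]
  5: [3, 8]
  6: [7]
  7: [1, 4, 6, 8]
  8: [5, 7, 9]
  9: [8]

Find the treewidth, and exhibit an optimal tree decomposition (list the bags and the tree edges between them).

Treewidth 1.
One such decomposition:
Bags: B1 = {1, 7}  B2 = {6, 7}  B3 = {7, 8}  B4 = {5, 8}  B5 = {8, 9}  B6 = {1, 2}  B7 = {3, 5}  B8 = {4, 7}
Tree: B1–B2, B1–B3, B3–B4, B3–B5, B1–B6, B4–B7, B3–B8

Each bag holds 2 vertices, so the decomposition has width 1, which upper-bounds the treewidth. G has an edge, so its treewidth is at least 1. Hence tw(G) = 1 exactly.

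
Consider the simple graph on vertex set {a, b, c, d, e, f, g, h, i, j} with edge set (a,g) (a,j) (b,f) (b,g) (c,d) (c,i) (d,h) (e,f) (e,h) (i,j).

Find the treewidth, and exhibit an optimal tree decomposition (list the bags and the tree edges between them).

Every bag has size at most 3, so the width is 3 − 1 = 2 and tw(G) ≤ 2. For the lower bound, G contains the cycle e–f–b–g–a–j–i–c–d–h–e, so G is not a forest; only forests have treewidth ≤ 1, hence tw(G) ≥ 2. Combining the bounds, tw(G) = 2.

Treewidth 2.
One optimal decomposition is:
Bags: B1 = {b, e, f}  B2 = {b, e, g}  B3 = {a, e, g}  B4 = {a, e, j}  B5 = {e, i, j}  B6 = {c, e, i}  B7 = {c, d, e}  B8 = {d, e, h}
Tree: B1–B2, B2–B3, B3–B4, B4–B5, B5–B6, B6–B7, B7–B8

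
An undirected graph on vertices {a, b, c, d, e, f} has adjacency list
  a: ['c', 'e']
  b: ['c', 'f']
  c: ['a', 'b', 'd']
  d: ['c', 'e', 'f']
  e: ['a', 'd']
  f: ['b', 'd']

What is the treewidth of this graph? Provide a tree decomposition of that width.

Each bag holds 3 vertices, so the decomposition has width 2, which upper-bounds the treewidth. Since e–a–c–d–e is a cycle in G, G is not acyclic. Forests are exactly the graphs of treewidth ≤ 1, so tw(G) ≥ 2. The upper and lower bounds meet at 2, so that is the treewidth.

Treewidth 2.
Bags: B1 = {a, d, e}  B2 = {a, c, d}  B3 = {c, d, f}  B4 = {b, c, f}
Tree: B1–B2, B2–B3, B3–B4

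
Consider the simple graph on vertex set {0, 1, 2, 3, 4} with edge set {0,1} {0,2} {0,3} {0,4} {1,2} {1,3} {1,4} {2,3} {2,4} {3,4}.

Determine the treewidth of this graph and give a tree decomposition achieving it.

A single bag containing all 5 vertices is trivially a valid decomposition of width 4. On the other hand G contains the 5-clique {0, 1, 2, 3, 4}. A clique must lie in a single bag of any decomposition, so no decomposition can have width below 4. Hence tw(G) = 4 exactly.

Treewidth 4.
One optimal decomposition is:
Bags: B1 = {0, 1, 2, 3, 4}
Tree: (single bag)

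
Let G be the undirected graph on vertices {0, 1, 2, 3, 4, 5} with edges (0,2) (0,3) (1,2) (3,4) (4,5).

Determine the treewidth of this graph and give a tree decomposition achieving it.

Treewidth 1.
One optimal decomposition is:
Bags: B1 = {1, 2}  B2 = {0, 2}  B3 = {0, 3}  B4 = {3, 4}  B5 = {4, 5}
Tree: B1–B2, B2–B3, B3–B4, B4–B5

The largest bag has 2 vertices, giving width 1; this decomposition certifies tw(G) ≤ 1. G has an edge, so its treewidth is at least 1. Therefore the treewidth is 1.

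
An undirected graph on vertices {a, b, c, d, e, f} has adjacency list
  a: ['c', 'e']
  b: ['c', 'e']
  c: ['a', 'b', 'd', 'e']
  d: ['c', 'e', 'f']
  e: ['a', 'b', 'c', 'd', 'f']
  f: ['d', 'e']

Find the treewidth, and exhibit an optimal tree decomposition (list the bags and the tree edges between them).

Treewidth 2.
One such decomposition:
Bags: B1 = {a, c, e}  B2 = {c, d, e}  B3 = {d, e, f}  B4 = {b, c, e}
Tree: B1–B2, B2–B3, B2–B4

The largest bag has 3 vertices, giving width 2; this decomposition certifies tw(G) ≤ 2. On the other hand G contains the 3-clique {c, d, e}. A clique must lie in a single bag of any decomposition, so no decomposition can have width below 2. Therefore the treewidth is 2.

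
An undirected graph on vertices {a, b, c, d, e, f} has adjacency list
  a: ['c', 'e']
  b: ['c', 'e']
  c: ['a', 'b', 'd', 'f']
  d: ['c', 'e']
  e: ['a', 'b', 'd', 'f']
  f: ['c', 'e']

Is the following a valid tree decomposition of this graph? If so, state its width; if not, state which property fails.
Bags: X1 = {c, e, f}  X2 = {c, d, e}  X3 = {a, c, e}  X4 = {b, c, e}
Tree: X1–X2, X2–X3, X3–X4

Checking the three conditions: (i) the bags cover all of {a, b, c, d, e, f}; (ii) for each edge, some bag contains both endpoints; (iii) the bags containing any fixed vertex form a subtree. All hold, so the decomposition is valid with width 3 − 1 = 2.

Yes; width 2.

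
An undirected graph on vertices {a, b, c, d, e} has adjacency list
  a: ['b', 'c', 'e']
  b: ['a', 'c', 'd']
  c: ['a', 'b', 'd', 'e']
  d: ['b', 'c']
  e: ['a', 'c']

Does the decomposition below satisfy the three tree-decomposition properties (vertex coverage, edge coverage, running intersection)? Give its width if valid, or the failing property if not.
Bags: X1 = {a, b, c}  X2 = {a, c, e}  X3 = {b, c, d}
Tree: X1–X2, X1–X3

Vertex coverage: the bags together contain {a, b, c, d, e}, the full vertex set. Edge coverage: each edge of G has both endpoints in at least one bag. Running intersection: for every vertex, the bags containing it form a connected subtree. All three properties hold, so this is a valid tree decomposition of width max|bag| − 1 = 2, and hence tw(G) ≤ 2.

Yes; width 2.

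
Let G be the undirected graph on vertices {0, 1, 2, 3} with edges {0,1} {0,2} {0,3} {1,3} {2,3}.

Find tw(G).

A width-2 tree decomposition is:
Bags: B1 = {0, 1, 3}  B2 = {0, 2, 3}
Tree: B1–B2
The largest bag has 3 vertices, giving width 2; this decomposition certifies tw(G) ≤ 2. For the lower bound, the 3 vertices {0, 1, 3} are pairwise adjacent, and any tree decomposition puts a clique entirely inside one bag — forcing width ≥ 2. Combining the bounds, tw(G) = 2.

2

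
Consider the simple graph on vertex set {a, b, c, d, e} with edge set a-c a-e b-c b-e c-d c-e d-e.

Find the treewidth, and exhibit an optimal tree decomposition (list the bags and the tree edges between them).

Treewidth 2.
One such decomposition:
Bags: B1 = {a, c, e}  B2 = {c, d, e}  B3 = {b, c, e}
Tree: B1–B2, B1–B3

Each bag holds 3 vertices, so the decomposition has width 2, which upper-bounds the treewidth. Conversely, {c, d, e} is a clique of size 3, and the vertices of any clique must share a bag in every tree decomposition; so some bag has ≥ 3 vertices and tw(G) ≥ 2. Therefore the treewidth is 2.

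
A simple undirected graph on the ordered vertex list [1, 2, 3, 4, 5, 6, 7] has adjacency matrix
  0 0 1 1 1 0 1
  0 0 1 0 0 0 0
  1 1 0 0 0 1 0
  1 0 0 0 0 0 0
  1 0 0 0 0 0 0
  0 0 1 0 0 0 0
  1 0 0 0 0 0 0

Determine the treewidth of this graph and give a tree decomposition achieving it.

Each bag holds 2 vertices, so the decomposition has width 1, which upper-bounds the treewidth. G has an edge, so its treewidth is at least 1. Hence tw(G) = 1 exactly.

Treewidth 1.
One optimal decomposition is:
Bags: B1 = {1, 3}  B2 = {1, 7}  B3 = {3, 6}  B4 = {2, 3}  B5 = {1, 5}  B6 = {1, 4}
Tree: B1–B2, B1–B3, B1–B4, B2–B5, B5–B6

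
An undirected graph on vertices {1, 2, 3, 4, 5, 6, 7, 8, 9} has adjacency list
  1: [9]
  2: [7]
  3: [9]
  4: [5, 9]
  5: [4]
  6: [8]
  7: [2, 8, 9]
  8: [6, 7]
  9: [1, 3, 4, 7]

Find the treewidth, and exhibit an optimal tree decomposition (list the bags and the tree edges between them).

Treewidth 1.
Bags: B1 = {2, 7}  B2 = {7, 9}  B3 = {3, 9}  B4 = {7, 8}  B5 = {6, 8}  B6 = {4, 9}  B7 = {1, 9}  B8 = {4, 5}
Tree: B1–B2, B2–B3, B2–B4, B4–B5, B3–B6, B6–B7, B6–B8

Every bag has size at most 2, so the width is 2 − 1 = 1 and tw(G) ≤ 1. G has an edge, so its treewidth is at least 1. Hence tw(G) = 1 exactly.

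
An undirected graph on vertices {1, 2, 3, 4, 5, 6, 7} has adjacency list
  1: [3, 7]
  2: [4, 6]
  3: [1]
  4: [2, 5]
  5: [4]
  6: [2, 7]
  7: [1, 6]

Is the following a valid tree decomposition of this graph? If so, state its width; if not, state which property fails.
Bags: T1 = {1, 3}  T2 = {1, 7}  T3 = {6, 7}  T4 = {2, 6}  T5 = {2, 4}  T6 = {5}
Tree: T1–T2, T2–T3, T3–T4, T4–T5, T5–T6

No — edge (4,5) lies in no bag.

A tree decomposition must satisfy three properties: every vertex lies in some bag; for every edge, both endpoints lie together in some bag; and for every vertex, the bags containing it form a connected subtree. Here edge (4,5) lies in no bag, so the decomposition is invalid.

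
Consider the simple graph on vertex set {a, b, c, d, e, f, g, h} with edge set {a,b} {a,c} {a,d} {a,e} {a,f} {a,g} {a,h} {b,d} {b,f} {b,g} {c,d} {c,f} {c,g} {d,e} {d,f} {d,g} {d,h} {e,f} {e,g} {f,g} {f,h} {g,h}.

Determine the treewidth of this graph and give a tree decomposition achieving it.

Every bag has size at most 5, so the width is 5 − 1 = 4 and tw(G) ≤ 4. Conversely, {a, d, e, f, g} is a clique of size 5, and the vertices of any clique must share a bag in every tree decomposition; so some bag has ≥ 5 vertices and tw(G) ≥ 4. Hence tw(G) = 4 exactly.

Treewidth 4.
One optimal decomposition is:
Bags: B1 = {a, d, e, f, g}  B2 = {a, d, f, g, h}  B3 = {a, b, d, f, g}  B4 = {a, c, d, f, g}
Tree: B1–B2, B2–B3, B2–B4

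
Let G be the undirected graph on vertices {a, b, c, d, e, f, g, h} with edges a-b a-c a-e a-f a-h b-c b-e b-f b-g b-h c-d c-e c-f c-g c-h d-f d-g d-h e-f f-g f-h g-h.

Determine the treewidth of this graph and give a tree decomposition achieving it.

Every bag has size at most 5, so the width is 5 − 1 = 4 and tw(G) ≤ 4. On the other hand G contains the 5-clique {a, b, c, e, f}. A clique must lie in a single bag of any decomposition, so no decomposition can have width below 4. The upper and lower bounds meet at 4, so that is the treewidth.

Treewidth 4.
Bags: B1 = {a, b, c, e, f}  B2 = {a, b, c, f, h}  B3 = {b, c, f, g, h}  B4 = {c, d, f, g, h}
Tree: B1–B2, B2–B3, B3–B4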